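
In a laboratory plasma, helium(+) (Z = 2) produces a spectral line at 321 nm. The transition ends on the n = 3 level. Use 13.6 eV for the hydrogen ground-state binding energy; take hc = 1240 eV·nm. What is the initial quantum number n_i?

The photon energy is ΔE = hc/λ = 1240 / 321 = 3.863 eV.
With Z = 2, ΔE = 54.40 × (1/n_f² − 1/n_i²), so 1/n_f² − 1/n_i² = 0.07101.
With n_f = 3: 1/n_i² = 1/9 − 0.07101 = 0.04010, so n_i ≈ 4.99.

n_i = 5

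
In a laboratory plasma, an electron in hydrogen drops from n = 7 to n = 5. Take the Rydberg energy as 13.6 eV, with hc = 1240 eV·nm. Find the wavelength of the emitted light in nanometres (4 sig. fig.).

ΔE = 13.60 × (1/5² − 1/7²) = 13.60 × 0.01959 = 0.2664 eV.
λ = hc/ΔE = 1240 / 0.2664 = 4654 nm.

4654 nm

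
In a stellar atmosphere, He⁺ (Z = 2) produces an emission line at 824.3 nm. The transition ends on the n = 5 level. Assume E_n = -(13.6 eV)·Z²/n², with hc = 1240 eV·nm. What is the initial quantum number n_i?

The photon energy is ΔE = hc/λ = 1240 / 824.3 = 1.504 eV.
With Z = 2, ΔE = 54.40 × (1/n_f² − 1/n_i²), so 1/n_f² − 1/n_i² = 0.02765.
With n_f = 5: 1/n_i² = 1/25 − 0.02765 = 0.01235, so n_i ≈ 9.00.

n_i = 9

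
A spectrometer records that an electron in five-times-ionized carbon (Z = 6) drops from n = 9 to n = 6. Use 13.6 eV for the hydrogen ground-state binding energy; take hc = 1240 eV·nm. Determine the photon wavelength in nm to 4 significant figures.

164.1 nm

For Z = 6 the level energies scale as Z², so the effective Rydberg energy is 13.6 × 36 = 489.6 eV.
ΔE = 489.6 × (1/6² − 1/9²) = 489.6 × 0.01543 = 7.556 eV.
λ = hc/ΔE = 1240 / 7.556 = 164.1 nm.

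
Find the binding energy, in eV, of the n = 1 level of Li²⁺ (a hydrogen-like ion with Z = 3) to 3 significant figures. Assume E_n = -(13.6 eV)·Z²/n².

E_n = −13.6 Z²/n² = −122.4/n² eV for Z = 3.
E_1 = −122.4/1 = −122 eV, so ionization (to E = 0) requires 122 eV.

122 eV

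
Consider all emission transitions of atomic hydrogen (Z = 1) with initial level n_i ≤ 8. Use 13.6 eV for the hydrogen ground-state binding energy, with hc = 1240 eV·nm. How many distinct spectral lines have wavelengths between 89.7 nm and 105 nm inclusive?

6

Enumerate all n_i → n_f pairs with 1 ≤ n_f < n_i ≤ 8 and compute λ = 1240 / [13.6·1·(1/n_f² − 1/n_i²)].
Lines falling in [89.7, 105] nm: 8→1 (92.62 nm), 7→1 (93.08 nm), 6→1 (93.78 nm), 5→1 (94.98 nm), 4→1 (97.25 nm), 3→1 (102.6 nm).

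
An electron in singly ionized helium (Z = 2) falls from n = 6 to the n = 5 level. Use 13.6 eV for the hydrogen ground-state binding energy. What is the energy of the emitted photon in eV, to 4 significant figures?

0.6649 eV

The Bohr energies scale as Z², so for Z = 2: E_n = −54.40/n² eV.
E_6 = −54.40/36 = −1.511 eV and E_5 = −54.40/25 = −2.176 eV.
The photon energy is |E_6 − E_5| = 0.6649 eV.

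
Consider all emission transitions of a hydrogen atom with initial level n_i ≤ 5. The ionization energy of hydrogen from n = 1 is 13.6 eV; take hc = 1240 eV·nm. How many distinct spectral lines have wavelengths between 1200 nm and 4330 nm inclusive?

3

Enumerate all n_i → n_f pairs with 1 ≤ n_f < n_i ≤ 5 and compute λ = 1240 / [13.6·1·(1/n_f² − 1/n_i²)].
Lines falling in [1200, 4330] nm: 5→3 (1282 nm), 4→3 (1876 nm), 5→4 (4052 nm).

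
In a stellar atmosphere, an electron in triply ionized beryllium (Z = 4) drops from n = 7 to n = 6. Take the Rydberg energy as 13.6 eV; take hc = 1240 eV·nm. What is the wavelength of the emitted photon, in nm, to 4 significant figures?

773.2 nm

For Z = 4 the level energies scale as Z², so the effective Rydberg energy is 13.6 × 16 = 217.6 eV.
ΔE = 217.6 × (1/6² − 1/7²) = 217.6 × 0.007370 = 1.604 eV.
λ = hc/ΔE = 1240 / 1.604 = 773.2 nm.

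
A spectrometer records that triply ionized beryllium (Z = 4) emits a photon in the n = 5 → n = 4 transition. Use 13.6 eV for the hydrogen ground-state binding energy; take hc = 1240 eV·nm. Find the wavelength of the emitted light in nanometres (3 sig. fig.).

253 nm

For Z = 4 the level energies scale as Z², so the effective Rydberg energy is 13.6 × 16 = 217.6 eV.
ΔE = 217.6 × (1/4² − 1/5²) = 217.6 × 0.02250 = 4.896 eV.
λ = hc/ΔE = 1240 / 4.896 = 253 nm.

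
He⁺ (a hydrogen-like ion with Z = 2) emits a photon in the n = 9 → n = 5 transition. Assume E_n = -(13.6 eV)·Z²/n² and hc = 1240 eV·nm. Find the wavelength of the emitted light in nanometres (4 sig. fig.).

For Z = 2 the level energies scale as Z², so the effective Rydberg energy is 13.6 × 4 = 54.40 eV.
ΔE = 54.40 × (1/5² − 1/9²) = 54.40 × 0.02765 = 1.504 eV.
λ = hc/ΔE = 1240 / 1.504 = 824.3 nm.

824.3 nm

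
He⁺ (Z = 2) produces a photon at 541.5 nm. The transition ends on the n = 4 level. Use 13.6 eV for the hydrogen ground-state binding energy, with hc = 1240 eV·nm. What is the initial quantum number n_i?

The photon energy is ΔE = hc/λ = 1240 / 541.5 = 2.290 eV.
With Z = 2, ΔE = 54.40 × (1/n_f² − 1/n_i²), so 1/n_f² − 1/n_i² = 0.04209.
With n_f = 4: 1/n_i² = 1/16 − 0.04209 = 0.02041, so n_i ≈ 7.00.

n_i = 7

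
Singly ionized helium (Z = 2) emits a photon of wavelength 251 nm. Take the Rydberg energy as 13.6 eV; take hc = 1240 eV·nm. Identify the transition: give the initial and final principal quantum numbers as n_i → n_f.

The photon energy is ΔE = hc/λ = 1240 / 251 = 4.940 eV.
With Z = 2, ΔE = 54.40 × (1/n_f² − 1/n_i²), so 1/n_f² − 1/n_i² = 0.09081.
Trying n_f = 3 gives 1/n_i² = 0.02030, i.e. n_i ≈ 7; this pair matches.

n_i = 7, n_f = 3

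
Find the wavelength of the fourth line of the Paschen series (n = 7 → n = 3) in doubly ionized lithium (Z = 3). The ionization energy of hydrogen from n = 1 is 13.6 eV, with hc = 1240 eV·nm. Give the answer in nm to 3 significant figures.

The Paschen series terminates on n_f = 3; the fourth line has n_i = 3+4 = 7.
ΔE = 122.4 × (1/3² − 1/7²) = 11.10 eV.
λ = 1240 / 11.10 = 112 nm.

112 nm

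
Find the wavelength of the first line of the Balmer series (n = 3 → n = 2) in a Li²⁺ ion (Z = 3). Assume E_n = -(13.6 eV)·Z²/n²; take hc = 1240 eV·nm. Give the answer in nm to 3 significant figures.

The Balmer series terminates on n_f = 2; the first line has n_i = 2+1 = 3.
ΔE = 122.4 × (1/2² − 1/3²) = 17.00 eV.
λ = 1240 / 17.00 = 72.9 nm.

72.9 nm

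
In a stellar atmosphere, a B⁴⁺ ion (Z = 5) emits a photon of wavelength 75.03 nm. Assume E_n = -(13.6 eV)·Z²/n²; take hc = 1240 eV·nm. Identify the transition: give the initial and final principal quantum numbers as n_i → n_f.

n_i = 4, n_f = 3

The photon energy is ΔE = hc/λ = 1240 / 75.03 = 16.53 eV.
With Z = 5, ΔE = 340.0 × (1/n_f² − 1/n_i²), so 1/n_f² − 1/n_i² = 0.04861.
Trying n_f = 3 gives 1/n_i² = 0.06250, i.e. n_i ≈ 4; this pair matches.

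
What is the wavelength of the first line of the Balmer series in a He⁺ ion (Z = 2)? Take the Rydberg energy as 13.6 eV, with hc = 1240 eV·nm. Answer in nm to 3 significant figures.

The Balmer series terminates on n_f = 2; the first line has n_i = 2+1 = 3.
ΔE = 54.40 × (1/2² − 1/3²) = 7.556 eV.
λ = 1240 / 7.556 = 164 nm.

164 nm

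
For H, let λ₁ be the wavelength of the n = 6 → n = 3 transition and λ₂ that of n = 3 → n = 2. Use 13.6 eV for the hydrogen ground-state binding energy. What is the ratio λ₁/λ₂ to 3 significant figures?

λ ∝ 1/ΔE ∝ 1/(1/n_f² − 1/n_i²), and the Z² and hc factors cancel in the ratio.
λ₁/λ₂ = (1/2² − 1/3²)/(1/3² − 1/6²) = 0.1389/0.08333 = 1.67.

1.67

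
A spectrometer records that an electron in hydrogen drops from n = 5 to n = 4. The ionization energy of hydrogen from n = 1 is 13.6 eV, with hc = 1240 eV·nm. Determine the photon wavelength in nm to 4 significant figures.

4052 nm

ΔE = 13.60 × (1/4² − 1/5²) = 13.60 × 0.02250 = 0.3060 eV.
λ = hc/ΔE = 1240 / 0.3060 = 4052 nm.
This line belongs to the Brackett series.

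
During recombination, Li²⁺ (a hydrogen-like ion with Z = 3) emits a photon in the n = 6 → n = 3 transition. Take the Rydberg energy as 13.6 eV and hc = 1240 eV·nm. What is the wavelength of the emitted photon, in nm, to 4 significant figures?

121.6 nm

For Z = 3 the level energies scale as Z², so the effective Rydberg energy is 13.6 × 9 = 122.4 eV.
ΔE = 122.4 × (1/3² − 1/6²) = 122.4 × 0.08333 = 10.20 eV.
λ = hc/ΔE = 1240 / 10.20 = 121.6 nm.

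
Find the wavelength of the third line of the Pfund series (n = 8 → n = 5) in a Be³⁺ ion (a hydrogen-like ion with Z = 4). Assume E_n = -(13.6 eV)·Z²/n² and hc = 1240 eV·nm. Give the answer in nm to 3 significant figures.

234 nm

The Pfund series terminates on n_f = 5; the third line has n_i = 5+3 = 8.
ΔE = 217.6 × (1/5² − 1/8²) = 5.304 eV.
λ = 1240 / 5.304 = 234 nm.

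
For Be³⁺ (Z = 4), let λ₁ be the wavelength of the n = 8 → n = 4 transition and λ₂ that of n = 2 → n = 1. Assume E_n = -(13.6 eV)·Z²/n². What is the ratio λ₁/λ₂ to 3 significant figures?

λ ∝ 1/ΔE ∝ 1/(1/n_f² − 1/n_i²), and the Z² and hc factors cancel in the ratio.
λ₁/λ₂ = (1/1² − 1/2²)/(1/4² − 1/8²) = 0.7500/0.04688 = 16.0.

16.0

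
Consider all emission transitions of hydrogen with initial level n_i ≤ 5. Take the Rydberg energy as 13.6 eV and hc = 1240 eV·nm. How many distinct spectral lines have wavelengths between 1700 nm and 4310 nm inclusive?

Enumerate all n_i → n_f pairs with 1 ≤ n_f < n_i ≤ 5 and compute λ = 1240 / [13.6·1·(1/n_f² − 1/n_i²)].
Lines falling in [1700, 4310] nm: 4→3 (1876 nm), 5→4 (4052 nm).

2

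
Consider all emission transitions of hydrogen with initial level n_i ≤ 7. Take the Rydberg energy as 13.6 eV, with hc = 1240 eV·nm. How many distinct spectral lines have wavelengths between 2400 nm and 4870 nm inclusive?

Enumerate all n_i → n_f pairs with 1 ≤ n_f < n_i ≤ 7 and compute λ = 1240 / [13.6·1·(1/n_f² − 1/n_i²)].
Lines falling in [2400, 4870] nm: 6→4 (2626 nm), 5→4 (4052 nm), 7→5 (4654 nm).

3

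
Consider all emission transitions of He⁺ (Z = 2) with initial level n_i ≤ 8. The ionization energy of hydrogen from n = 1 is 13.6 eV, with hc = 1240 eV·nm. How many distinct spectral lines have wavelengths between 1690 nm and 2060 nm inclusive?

2

Enumerate all n_i → n_f pairs with 1 ≤ n_f < n_i ≤ 8 and compute λ = 1240 / [13.6·4·(1/n_f² − 1/n_i²)].
Lines falling in [1690, 2060] nm: 6→5 (1865 nm), 8→6 (1876 nm).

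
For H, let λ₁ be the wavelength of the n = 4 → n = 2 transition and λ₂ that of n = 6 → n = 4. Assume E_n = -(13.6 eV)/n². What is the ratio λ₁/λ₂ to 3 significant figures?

λ ∝ 1/ΔE ∝ 1/(1/n_f² − 1/n_i²), and the Z² and hc factors cancel in the ratio.
λ₁/λ₂ = (1/4² − 1/6²)/(1/2² − 1/4²) = 0.03472/0.1875 = 0.185.

0.185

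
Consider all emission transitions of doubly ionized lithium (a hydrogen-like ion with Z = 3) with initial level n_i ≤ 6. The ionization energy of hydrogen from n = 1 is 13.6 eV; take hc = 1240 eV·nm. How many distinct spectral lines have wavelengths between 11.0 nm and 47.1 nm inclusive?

3

Enumerate all n_i → n_f pairs with 1 ≤ n_f < n_i ≤ 6 and compute λ = 1240 / [13.6·9·(1/n_f² − 1/n_i²)].
Lines falling in [11.0, 47.1] nm: 3→1 (11.40 nm), 2→1 (13.51 nm), 6→2 (45.59 nm).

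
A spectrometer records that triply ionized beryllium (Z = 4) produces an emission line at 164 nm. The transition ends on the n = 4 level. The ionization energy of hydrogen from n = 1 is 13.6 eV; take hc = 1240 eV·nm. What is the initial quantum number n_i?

The photon energy is ΔE = hc/λ = 1240 / 164 = 7.561 eV.
With Z = 4, ΔE = 217.6 × (1/n_f² − 1/n_i²), so 1/n_f² − 1/n_i² = 0.03475.
With n_f = 4: 1/n_i² = 1/16 − 0.03475 = 0.02775, so n_i ≈ 6.00.

n_i = 6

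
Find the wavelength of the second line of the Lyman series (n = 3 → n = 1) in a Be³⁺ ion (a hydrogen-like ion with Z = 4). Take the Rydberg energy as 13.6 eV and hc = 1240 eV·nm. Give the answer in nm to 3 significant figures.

6.41 nm

The Lyman series terminates on n_f = 1; the second line has n_i = 1+2 = 3.
ΔE = 217.6 × (1/1² − 1/3²) = 193.4 eV.
λ = 1240 / 193.4 = 6.41 nm.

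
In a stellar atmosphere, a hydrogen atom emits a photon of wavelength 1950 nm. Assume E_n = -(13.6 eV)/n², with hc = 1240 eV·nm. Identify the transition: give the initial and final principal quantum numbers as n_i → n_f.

The photon energy is ΔE = hc/λ = 1240 / 1950 = 0.6359 eV.
With Z = 1, ΔE = 13.60 × (1/n_f² − 1/n_i²), so 1/n_f² − 1/n_i² = 0.04676.
Trying n_f = 4 gives 1/n_i² = 0.01574, i.e. n_i ≈ 8; this pair matches.

n_i = 8, n_f = 4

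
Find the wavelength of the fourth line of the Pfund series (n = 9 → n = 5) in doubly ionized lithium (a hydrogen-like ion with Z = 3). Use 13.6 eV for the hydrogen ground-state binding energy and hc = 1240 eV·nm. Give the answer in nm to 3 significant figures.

The Pfund series terminates on n_f = 5; the fourth line has n_i = 5+4 = 9.
ΔE = 122.4 × (1/5² − 1/9²) = 3.385 eV.
λ = 1240 / 3.385 = 366 nm.

366 nm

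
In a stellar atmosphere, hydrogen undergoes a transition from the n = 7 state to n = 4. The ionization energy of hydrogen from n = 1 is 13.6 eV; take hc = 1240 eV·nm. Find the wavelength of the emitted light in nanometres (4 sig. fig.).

2166 nm

ΔE = 13.60 × (1/4² − 1/7²) = 13.60 × 0.04209 = 0.5724 eV.
λ = hc/ΔE = 1240 / 0.5724 = 2166 nm.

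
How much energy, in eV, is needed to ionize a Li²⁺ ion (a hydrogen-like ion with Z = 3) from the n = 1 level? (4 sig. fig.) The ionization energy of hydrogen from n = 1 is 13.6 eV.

E_n = −13.6 Z²/n² = −122.4/n² eV for Z = 3.
E_1 = −122.4/1 = −122.4 eV, so ionization (to E = 0) requires 122.4 eV.

122.4 eV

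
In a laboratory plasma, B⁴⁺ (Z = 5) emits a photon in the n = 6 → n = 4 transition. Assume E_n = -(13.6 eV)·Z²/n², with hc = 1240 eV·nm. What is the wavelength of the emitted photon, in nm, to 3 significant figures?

For Z = 5 the level energies scale as Z², so the effective Rydberg energy is 13.6 × 25 = 340.0 eV.
ΔE = 340.0 × (1/4² − 1/6²) = 340.0 × 0.03472 = 11.81 eV.
λ = hc/ΔE = 1240 / 11.81 = 105 nm.

105 nm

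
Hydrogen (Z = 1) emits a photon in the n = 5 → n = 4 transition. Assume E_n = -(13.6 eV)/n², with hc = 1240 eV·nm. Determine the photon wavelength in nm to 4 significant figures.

4052 nm

ΔE = 13.60 × (1/4² − 1/5²) = 13.60 × 0.02250 = 0.3060 eV.
λ = hc/ΔE = 1240 / 0.3060 = 4052 nm.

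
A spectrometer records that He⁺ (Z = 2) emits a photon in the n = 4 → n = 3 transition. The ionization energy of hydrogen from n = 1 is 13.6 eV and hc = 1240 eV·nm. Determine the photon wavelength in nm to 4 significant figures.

468.9 nm

For Z = 2 the level energies scale as Z², so the effective Rydberg energy is 13.6 × 4 = 54.40 eV.
ΔE = 54.40 × (1/3² − 1/4²) = 54.40 × 0.04861 = 2.644 eV.
λ = hc/ΔE = 1240 / 2.644 = 468.9 nm.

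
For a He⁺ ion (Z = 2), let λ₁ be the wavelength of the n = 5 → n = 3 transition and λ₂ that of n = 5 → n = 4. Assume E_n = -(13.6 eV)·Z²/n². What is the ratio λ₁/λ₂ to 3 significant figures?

λ ∝ 1/ΔE ∝ 1/(1/n_f² − 1/n_i²), and the Z² and hc factors cancel in the ratio.
λ₁/λ₂ = (1/4² − 1/5²)/(1/3² − 1/5²) = 0.02250/0.07111 = 0.316.

0.316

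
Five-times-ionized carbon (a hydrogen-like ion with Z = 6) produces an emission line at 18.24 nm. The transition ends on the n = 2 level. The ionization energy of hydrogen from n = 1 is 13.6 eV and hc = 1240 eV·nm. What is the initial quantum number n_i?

The photon energy is ΔE = hc/λ = 1240 / 18.24 = 67.98 eV.
With Z = 6, ΔE = 489.6 × (1/n_f² − 1/n_i²), so 1/n_f² − 1/n_i² = 0.1389.
With n_f = 2: 1/n_i² = 1/4 − 0.1389 = 0.1111, so n_i ≈ 3.00.

n_i = 3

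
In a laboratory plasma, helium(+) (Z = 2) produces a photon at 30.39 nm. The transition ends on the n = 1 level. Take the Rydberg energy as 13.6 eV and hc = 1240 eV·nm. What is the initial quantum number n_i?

The photon energy is ΔE = hc/λ = 1240 / 30.39 = 40.80 eV.
With Z = 2, ΔE = 54.40 × (1/n_f² − 1/n_i²), so 1/n_f² − 1/n_i² = 0.7501.
With n_f = 1: 1/n_i² = 1/1 − 0.7501 = 0.2499, so n_i ≈ 2.00.

n_i = 2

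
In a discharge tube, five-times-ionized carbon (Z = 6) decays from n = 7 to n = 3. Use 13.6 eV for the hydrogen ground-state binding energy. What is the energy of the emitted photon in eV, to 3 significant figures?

44.4 eV

The Bohr energies scale as Z², so for Z = 6: E_n = −489.6/n² eV.
E_7 = −489.6/49 = −9.992 eV and E_3 = −489.6/9 = −54.40 eV.
The photon energy is |E_7 − E_3| = 44.4 eV.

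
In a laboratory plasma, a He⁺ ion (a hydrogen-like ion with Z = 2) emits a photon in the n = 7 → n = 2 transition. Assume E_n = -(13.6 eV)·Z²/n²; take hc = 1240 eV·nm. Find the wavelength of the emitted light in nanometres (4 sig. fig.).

For Z = 2 the level energies scale as Z², so the effective Rydberg energy is 13.6 × 4 = 54.40 eV.
ΔE = 54.40 × (1/2² − 1/7²) = 54.40 × 0.2296 = 12.49 eV.
λ = hc/ΔE = 1240 / 12.49 = 99.28 nm.

99.28 nm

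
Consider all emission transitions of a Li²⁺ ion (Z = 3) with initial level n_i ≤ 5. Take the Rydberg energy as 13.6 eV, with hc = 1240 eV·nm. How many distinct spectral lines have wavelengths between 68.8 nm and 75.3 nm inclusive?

Enumerate all n_i → n_f pairs with 1 ≤ n_f < n_i ≤ 5 and compute λ = 1240 / [13.6·9·(1/n_f² − 1/n_i²)].
Lines falling in [68.8, 75.3] nm: 3→2 (72.94 nm).

1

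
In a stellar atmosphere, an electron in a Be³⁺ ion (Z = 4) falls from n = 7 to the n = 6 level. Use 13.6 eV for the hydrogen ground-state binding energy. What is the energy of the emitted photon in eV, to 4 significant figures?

The Bohr energies scale as Z², so for Z = 4: E_n = −217.6/n² eV.
E_7 = −217.6/49 = −4.441 eV and E_6 = −217.6/36 = −6.044 eV.
The photon energy is |E_7 − E_6| = 1.604 eV.

1.604 eV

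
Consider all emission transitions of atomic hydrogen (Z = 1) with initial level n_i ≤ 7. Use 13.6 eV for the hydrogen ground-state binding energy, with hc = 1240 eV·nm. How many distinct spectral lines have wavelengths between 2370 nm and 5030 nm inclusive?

3

Enumerate all n_i → n_f pairs with 1 ≤ n_f < n_i ≤ 7 and compute λ = 1240 / [13.6·1·(1/n_f² − 1/n_i²)].
Lines falling in [2370, 5030] nm: 6→4 (2626 nm), 5→4 (4052 nm), 7→5 (4654 nm).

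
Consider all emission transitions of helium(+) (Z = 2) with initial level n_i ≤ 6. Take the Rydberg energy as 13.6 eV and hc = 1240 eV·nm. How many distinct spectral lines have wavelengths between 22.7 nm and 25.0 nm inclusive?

Enumerate all n_i → n_f pairs with 1 ≤ n_f < n_i ≤ 6 and compute λ = 1240 / [13.6·4·(1/n_f² − 1/n_i²)].
Lines falling in [22.7, 25.0] nm: 6→1 (23.45 nm), 5→1 (23.74 nm), 4→1 (24.31 nm).

3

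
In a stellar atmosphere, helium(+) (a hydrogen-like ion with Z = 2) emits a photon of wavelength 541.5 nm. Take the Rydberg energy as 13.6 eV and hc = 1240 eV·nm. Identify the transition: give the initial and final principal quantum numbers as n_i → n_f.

The photon energy is ΔE = hc/λ = 1240 / 541.5 = 2.290 eV.
With Z = 2, ΔE = 54.40 × (1/n_f² − 1/n_i²), so 1/n_f² − 1/n_i² = 0.04209.
Trying n_f = 4 gives 1/n_i² = 0.02041, i.e. n_i ≈ 7; this pair matches.

n_i = 7, n_f = 4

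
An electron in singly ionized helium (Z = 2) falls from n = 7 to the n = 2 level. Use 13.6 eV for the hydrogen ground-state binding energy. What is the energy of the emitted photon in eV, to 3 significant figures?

The Bohr energies scale as Z², so for Z = 2: E_n = −54.40/n² eV.
E_7 = −54.40/49 = −1.110 eV and E_2 = −54.40/4 = −13.60 eV.
The photon energy is |E_7 − E_2| = 12.5 eV.

12.5 eV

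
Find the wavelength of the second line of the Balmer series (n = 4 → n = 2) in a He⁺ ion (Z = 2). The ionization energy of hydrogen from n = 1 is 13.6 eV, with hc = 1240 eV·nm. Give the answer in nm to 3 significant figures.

122 nm

The Balmer series terminates on n_f = 2; the second line has n_i = 2+2 = 4.
ΔE = 54.40 × (1/2² − 1/4²) = 10.20 eV.
λ = 1240 / 10.20 = 122 nm.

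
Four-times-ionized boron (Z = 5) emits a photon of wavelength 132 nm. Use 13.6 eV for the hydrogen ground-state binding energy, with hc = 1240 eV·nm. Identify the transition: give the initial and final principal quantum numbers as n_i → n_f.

n_i = 9, n_f = 5

The photon energy is ΔE = hc/λ = 1240 / 132 = 9.394 eV.
With Z = 5, ΔE = 340.0 × (1/n_f² − 1/n_i²), so 1/n_f² − 1/n_i² = 0.02763.
Trying n_f = 5 gives 1/n_i² = 0.01237, i.e. n_i ≈ 9; this pair matches.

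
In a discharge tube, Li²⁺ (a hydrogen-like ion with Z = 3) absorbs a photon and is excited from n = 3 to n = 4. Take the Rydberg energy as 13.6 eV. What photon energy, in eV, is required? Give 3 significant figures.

The Bohr energies scale as Z², so for Z = 3: E_n = −122.4/n² eV.
E_4 = −122.4/16 = −7.650 eV and E_3 = −122.4/9 = −13.60 eV.
The photon energy is |E_4 − E_3| = 5.95 eV.

5.95 eV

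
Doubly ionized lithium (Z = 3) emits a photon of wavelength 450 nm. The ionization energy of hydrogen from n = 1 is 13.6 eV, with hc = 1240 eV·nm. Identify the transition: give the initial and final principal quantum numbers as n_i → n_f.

The photon energy is ΔE = hc/λ = 1240 / 450 = 2.756 eV.
With Z = 3, ΔE = 122.4 × (1/n_f² − 1/n_i²), so 1/n_f² − 1/n_i² = 0.02251.
Trying n_f = 4 gives 1/n_i² = 0.03999, i.e. n_i ≈ 5; this pair matches.

n_i = 5, n_f = 4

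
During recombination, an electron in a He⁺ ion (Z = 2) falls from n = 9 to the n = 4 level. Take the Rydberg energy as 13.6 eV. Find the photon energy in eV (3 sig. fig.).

The Bohr energies scale as Z², so for Z = 2: E_n = −54.40/n² eV.
E_9 = −54.40/81 = −0.6716 eV and E_4 = −54.40/16 = −3.400 eV.
The photon energy is |E_9 − E_4| = 2.73 eV.

2.73 eV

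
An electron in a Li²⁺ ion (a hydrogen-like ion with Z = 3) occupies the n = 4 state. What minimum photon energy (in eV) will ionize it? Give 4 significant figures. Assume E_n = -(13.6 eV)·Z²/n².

E_n = −13.6 Z²/n² = −122.4/n² eV for Z = 3.
E_4 = −122.4/16 = −7.650 eV, so ionization (to E = 0) requires 7.650 eV.

7.650 eV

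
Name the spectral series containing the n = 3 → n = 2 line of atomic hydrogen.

The series is set by the lower level: n_f = 2 is the Balmer series.

Balmer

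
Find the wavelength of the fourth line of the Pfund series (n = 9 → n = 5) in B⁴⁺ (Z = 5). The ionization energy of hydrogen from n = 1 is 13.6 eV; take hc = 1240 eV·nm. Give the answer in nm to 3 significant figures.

132 nm

The Pfund series terminates on n_f = 5; the fourth line has n_i = 5+4 = 9.
ΔE = 340.0 × (1/5² − 1/9²) = 9.402 eV.
λ = 1240 / 9.402 = 132 nm.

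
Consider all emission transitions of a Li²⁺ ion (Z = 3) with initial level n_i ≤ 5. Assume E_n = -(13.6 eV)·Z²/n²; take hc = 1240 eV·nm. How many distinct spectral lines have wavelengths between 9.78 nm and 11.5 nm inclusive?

Enumerate all n_i → n_f pairs with 1 ≤ n_f < n_i ≤ 5 and compute λ = 1240 / [13.6·9·(1/n_f² − 1/n_i²)].
Lines falling in [9.78, 11.5] nm: 5→1 (10.55 nm), 4→1 (10.81 nm), 3→1 (11.40 nm).

3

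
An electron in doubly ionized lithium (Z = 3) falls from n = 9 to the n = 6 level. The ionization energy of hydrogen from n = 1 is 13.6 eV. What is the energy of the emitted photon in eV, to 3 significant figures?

1.89 eV

The Bohr energies scale as Z², so for Z = 3: E_n = −122.4/n² eV.
E_9 = −122.4/81 = −1.511 eV and E_6 = −122.4/36 = −3.400 eV.
The photon energy is |E_9 − E_6| = 1.89 eV.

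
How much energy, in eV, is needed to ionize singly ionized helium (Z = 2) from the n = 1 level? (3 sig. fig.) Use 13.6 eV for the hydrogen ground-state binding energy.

E_n = −13.6 Z²/n² = −54.40/n² eV for Z = 2.
E_1 = −54.40/1 = −54.4 eV, so ionization (to E = 0) requires 54.4 eV.

54.4 eV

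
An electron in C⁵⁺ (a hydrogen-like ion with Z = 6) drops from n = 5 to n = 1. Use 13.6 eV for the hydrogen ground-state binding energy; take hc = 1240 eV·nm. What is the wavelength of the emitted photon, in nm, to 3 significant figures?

For Z = 6 the level energies scale as Z², so the effective Rydberg energy is 13.6 × 36 = 489.6 eV.
ΔE = 489.6 × (1/1² − 1/5²) = 489.6 × 0.9600 = 470.0 eV.
λ = hc/ΔE = 1240 / 470.0 = 2.64 nm.

2.64 nm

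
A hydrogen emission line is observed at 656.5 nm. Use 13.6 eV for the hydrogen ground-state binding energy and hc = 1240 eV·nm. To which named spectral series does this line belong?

ΔE = 1240/656.5 = 1.889 eV.
This matches 13.6 × (1/2² − 1/3²), so n_f = 2: the Balmer series.

Balmer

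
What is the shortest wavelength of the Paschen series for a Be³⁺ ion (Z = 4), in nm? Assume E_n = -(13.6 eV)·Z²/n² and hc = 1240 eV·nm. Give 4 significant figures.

51.29 nm

The Paschen series has lower level n_f = 3; the series limit corresponds to n_i → ∞.
ΔE_max = 13.6 × 16 / 3² = 24.18 eV.
λ_min = 1240 / 24.18 = 51.29 nm.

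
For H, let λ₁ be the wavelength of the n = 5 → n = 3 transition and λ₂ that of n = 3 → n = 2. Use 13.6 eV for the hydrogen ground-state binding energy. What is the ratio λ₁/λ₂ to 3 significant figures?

λ ∝ 1/ΔE ∝ 1/(1/n_f² − 1/n_i²), and the Z² and hc factors cancel in the ratio.
λ₁/λ₂ = (1/2² − 1/3²)/(1/3² − 1/5²) = 0.1389/0.07111 = 1.95.

1.95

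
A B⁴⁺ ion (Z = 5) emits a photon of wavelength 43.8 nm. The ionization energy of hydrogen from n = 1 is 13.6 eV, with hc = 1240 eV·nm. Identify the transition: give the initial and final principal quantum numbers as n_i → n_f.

n_i = 6, n_f = 3

The photon energy is ΔE = hc/λ = 1240 / 43.8 = 28.31 eV.
With Z = 5, ΔE = 340.0 × (1/n_f² − 1/n_i²), so 1/n_f² − 1/n_i² = 0.08327.
Trying n_f = 3 gives 1/n_i² = 0.02784, i.e. n_i ≈ 6; this pair matches.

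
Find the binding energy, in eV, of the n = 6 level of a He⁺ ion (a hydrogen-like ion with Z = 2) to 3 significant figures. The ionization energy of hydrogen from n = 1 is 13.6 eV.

E_n = −13.6 Z²/n² = −54.40/n² eV for Z = 2.
E_6 = −54.40/36 = −1.51 eV, so ionization (to E = 0) requires 1.51 eV.

1.51 eV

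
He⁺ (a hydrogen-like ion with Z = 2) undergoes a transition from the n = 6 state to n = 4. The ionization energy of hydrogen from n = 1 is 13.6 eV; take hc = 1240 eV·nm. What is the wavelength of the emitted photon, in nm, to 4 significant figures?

For Z = 2 the level energies scale as Z², so the effective Rydberg energy is 13.6 × 4 = 54.40 eV.
ΔE = 54.40 × (1/4² − 1/6²) = 54.40 × 0.03472 = 1.889 eV.
λ = hc/ΔE = 1240 / 1.889 = 656.5 nm.

656.5 nm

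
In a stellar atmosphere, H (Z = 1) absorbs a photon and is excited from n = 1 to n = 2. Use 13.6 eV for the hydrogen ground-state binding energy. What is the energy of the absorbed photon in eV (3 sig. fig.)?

10.2 eV

E_2 = −13.60/4 = −3.400 eV and E_1 = −13.60/1 = −13.60 eV.
The photon energy is |E_2 − E_1| = 10.2 eV.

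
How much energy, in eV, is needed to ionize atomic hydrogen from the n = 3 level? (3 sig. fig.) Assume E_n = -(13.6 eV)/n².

E_3 = −13.60/9 = −1.51 eV, so ionization (to E = 0) requires 1.51 eV.

1.51 eV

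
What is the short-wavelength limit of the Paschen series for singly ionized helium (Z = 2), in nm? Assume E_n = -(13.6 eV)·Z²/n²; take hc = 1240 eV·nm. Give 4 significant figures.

205.1 nm

The Paschen series has lower level n_f = 3; the series limit corresponds to n_i → ∞.
ΔE_max = 13.6 × 4 / 3² = 6.044 eV.
λ_min = 1240 / 6.044 = 205.1 nm.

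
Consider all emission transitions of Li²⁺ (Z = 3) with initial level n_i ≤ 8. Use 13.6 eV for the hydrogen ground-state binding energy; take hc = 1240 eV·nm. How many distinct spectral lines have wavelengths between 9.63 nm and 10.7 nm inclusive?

4

Enumerate all n_i → n_f pairs with 1 ≤ n_f < n_i ≤ 8 and compute λ = 1240 / [13.6·9·(1/n_f² − 1/n_i²)].
Lines falling in [9.63, 10.7] nm: 8→1 (10.29 nm), 7→1 (10.34 nm), 6→1 (10.42 nm), 5→1 (10.55 nm).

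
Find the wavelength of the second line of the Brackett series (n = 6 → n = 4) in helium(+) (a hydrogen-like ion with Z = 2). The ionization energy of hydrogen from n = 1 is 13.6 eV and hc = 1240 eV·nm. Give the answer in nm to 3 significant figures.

The Brackett series terminates on n_f = 4; the second line has n_i = 4+2 = 6.
ΔE = 54.40 × (1/4² − 1/6²) = 1.889 eV.
λ = 1240 / 1.889 = 656 nm.

656 nm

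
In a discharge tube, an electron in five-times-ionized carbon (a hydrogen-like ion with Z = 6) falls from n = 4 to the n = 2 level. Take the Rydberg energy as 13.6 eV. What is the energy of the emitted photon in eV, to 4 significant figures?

91.80 eV

The Bohr energies scale as Z², so for Z = 6: E_n = −489.6/n² eV.
E_4 = −489.6/16 = −30.60 eV and E_2 = −489.6/4 = −122.4 eV.
The photon energy is |E_4 − E_2| = 91.80 eV.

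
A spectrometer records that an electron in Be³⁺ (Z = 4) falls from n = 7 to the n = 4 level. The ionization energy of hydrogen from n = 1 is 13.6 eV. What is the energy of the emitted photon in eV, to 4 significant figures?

9.159 eV

The Bohr energies scale as Z², so for Z = 4: E_n = −217.6/n² eV.
E_7 = −217.6/49 = −4.441 eV and E_4 = −217.6/16 = −13.60 eV.
The photon energy is |E_7 − E_4| = 9.159 eV.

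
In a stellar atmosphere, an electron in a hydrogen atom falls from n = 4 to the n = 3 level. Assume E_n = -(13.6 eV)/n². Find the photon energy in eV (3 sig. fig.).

0.661 eV

E_4 = −13.60/16 = −0.8500 eV and E_3 = −13.60/9 = −1.511 eV.
The photon energy is |E_4 − E_3| = 0.661 eV.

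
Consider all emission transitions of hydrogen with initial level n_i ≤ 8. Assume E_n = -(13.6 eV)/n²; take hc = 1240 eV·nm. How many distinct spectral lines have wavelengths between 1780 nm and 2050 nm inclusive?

Enumerate all n_i → n_f pairs with 1 ≤ n_f < n_i ≤ 8 and compute λ = 1240 / [13.6·1·(1/n_f² − 1/n_i²)].
Lines falling in [1780, 2050] nm: 4→3 (1876 nm), 8→4 (1945 nm).

2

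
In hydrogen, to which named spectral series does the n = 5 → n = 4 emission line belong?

Brackett

The series is set by the lower level: n_f = 4 is the Brackett series.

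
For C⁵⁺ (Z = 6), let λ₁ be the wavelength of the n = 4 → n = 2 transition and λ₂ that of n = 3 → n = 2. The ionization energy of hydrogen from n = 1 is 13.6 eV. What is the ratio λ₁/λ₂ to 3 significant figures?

0.741

λ ∝ 1/ΔE ∝ 1/(1/n_f² − 1/n_i²), and the Z² and hc factors cancel in the ratio.
λ₁/λ₂ = (1/2² − 1/3²)/(1/2² − 1/4²) = 0.1389/0.1875 = 0.741.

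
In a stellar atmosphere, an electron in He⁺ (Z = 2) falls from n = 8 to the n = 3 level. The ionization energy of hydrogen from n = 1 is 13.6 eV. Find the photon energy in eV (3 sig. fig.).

5.19 eV

The Bohr energies scale as Z², so for Z = 2: E_n = −54.40/n² eV.
E_8 = −54.40/64 = −0.8500 eV and E_3 = −54.40/9 = −6.044 eV.
The photon energy is |E_8 − E_3| = 5.19 eV.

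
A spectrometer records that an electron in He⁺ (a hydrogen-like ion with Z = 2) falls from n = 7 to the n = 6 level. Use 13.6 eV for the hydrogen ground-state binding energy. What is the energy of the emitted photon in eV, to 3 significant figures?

The Bohr energies scale as Z², so for Z = 2: E_n = −54.40/n² eV.
E_7 = −54.40/49 = −1.110 eV and E_6 = −54.40/36 = −1.511 eV.
The photon energy is |E_7 − E_6| = 0.401 eV.

0.401 eV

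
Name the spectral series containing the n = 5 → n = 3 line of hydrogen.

Paschen

The series is set by the lower level: n_f = 3 is the Paschen series.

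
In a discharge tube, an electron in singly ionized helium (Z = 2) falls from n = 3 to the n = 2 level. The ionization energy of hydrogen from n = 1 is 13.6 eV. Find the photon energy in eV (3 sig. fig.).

7.56 eV

The Bohr energies scale as Z², so for Z = 2: E_n = −54.40/n² eV.
E_3 = −54.40/9 = −6.044 eV and E_2 = −54.40/4 = −13.60 eV.
The photon energy is |E_3 − E_2| = 7.56 eV.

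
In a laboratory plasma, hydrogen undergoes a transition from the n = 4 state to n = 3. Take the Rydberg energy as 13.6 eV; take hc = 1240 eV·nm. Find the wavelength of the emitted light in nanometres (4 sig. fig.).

ΔE = 13.60 × (1/3² − 1/4²) = 13.60 × 0.04861 = 0.6611 eV.
λ = hc/ΔE = 1240 / 0.6611 = 1876 nm.

1876 nm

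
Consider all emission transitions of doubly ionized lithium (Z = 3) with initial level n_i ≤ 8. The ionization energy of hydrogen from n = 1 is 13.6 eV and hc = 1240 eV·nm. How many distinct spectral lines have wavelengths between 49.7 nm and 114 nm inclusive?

Enumerate all n_i → n_f pairs with 1 ≤ n_f < n_i ≤ 8 and compute λ = 1240 / [13.6·9·(1/n_f² − 1/n_i²)].
Lines falling in [49.7, 114] nm: 4→2 (54.03 nm), 3→2 (72.94 nm), 8→3 (106.1 nm), 7→3 (111.7 nm).

4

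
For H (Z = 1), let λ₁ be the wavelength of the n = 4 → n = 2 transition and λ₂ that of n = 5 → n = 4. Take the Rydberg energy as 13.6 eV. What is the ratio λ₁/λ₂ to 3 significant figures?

0.120

λ ∝ 1/ΔE ∝ 1/(1/n_f² − 1/n_i²), and the Z² and hc factors cancel in the ratio.
λ₁/λ₂ = (1/4² − 1/5²)/(1/2² − 1/4²) = 0.02250/0.1875 = 0.120.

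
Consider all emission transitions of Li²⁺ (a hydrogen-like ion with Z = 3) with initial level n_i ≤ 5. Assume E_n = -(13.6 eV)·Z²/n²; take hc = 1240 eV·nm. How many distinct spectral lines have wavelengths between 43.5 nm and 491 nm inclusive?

6

Enumerate all n_i → n_f pairs with 1 ≤ n_f < n_i ≤ 5 and compute λ = 1240 / [13.6·9·(1/n_f² − 1/n_i²)].
Lines falling in [43.5, 491] nm: 5→2 (48.24 nm), 4→2 (54.03 nm), 3→2 (72.94 nm), 5→3 (142.5 nm), 4→3 (208.4 nm), 5→4 (450.3 nm).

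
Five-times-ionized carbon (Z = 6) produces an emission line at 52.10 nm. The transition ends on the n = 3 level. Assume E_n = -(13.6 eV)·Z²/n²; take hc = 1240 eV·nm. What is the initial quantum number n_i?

The photon energy is ΔE = hc/λ = 1240 / 52.10 = 23.80 eV.
With Z = 6, ΔE = 489.6 × (1/n_f² − 1/n_i²), so 1/n_f² − 1/n_i² = 0.04861.
With n_f = 3: 1/n_i² = 1/9 − 0.04861 = 0.06250, so n_i ≈ 4.00.

n_i = 4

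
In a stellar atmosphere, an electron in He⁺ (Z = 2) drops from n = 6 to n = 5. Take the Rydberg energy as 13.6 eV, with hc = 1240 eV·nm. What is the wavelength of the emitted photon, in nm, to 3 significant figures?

For Z = 2 the level energies scale as Z², so the effective Rydberg energy is 13.6 × 4 = 54.40 eV.
ΔE = 54.40 × (1/5² − 1/6²) = 54.40 × 0.01222 = 0.6649 eV.
λ = hc/ΔE = 1240 / 0.6649 = 1860 nm.

1860 nm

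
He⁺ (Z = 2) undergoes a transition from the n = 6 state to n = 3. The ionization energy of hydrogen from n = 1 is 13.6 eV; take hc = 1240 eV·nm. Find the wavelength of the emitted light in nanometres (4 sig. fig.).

For Z = 2 the level energies scale as Z², so the effective Rydberg energy is 13.6 × 4 = 54.40 eV.
ΔE = 54.40 × (1/3² − 1/6²) = 54.40 × 0.08333 = 4.533 eV.
λ = hc/ΔE = 1240 / 4.533 = 273.5 nm.

273.5 nm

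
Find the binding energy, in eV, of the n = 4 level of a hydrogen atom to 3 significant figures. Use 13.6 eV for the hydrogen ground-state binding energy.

E_4 = −13.60/16 = −0.850 eV, so ionization (to E = 0) requires 0.850 eV.

0.850 eV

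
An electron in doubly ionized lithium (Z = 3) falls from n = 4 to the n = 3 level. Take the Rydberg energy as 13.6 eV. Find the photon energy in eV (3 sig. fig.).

5.95 eV

The Bohr energies scale as Z², so for Z = 3: E_n = −122.4/n² eV.
E_4 = −122.4/16 = −7.650 eV and E_3 = −122.4/9 = −13.60 eV.
The photon energy is |E_4 − E_3| = 5.95 eV.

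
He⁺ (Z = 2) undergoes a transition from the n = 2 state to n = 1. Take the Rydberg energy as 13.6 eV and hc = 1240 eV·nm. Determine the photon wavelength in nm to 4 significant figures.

For Z = 2 the level energies scale as Z², so the effective Rydberg energy is 13.6 × 4 = 54.40 eV.
ΔE = 54.40 × (1/1² − 1/2²) = 54.40 × 0.7500 = 40.80 eV.
λ = hc/ΔE = 1240 / 40.80 = 30.39 nm.

30.39 nm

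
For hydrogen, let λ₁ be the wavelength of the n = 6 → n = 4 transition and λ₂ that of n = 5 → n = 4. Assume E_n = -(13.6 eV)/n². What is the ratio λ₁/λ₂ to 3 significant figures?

0.648

λ ∝ 1/ΔE ∝ 1/(1/n_f² − 1/n_i²), and the Z² and hc factors cancel in the ratio.
λ₁/λ₂ = (1/4² − 1/5²)/(1/4² − 1/6²) = 0.02250/0.03472 = 0.648.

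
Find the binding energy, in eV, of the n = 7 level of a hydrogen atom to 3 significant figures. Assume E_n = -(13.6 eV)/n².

E_7 = −13.60/49 = −0.278 eV, so ionization (to E = 0) requires 0.278 eV.

0.278 eV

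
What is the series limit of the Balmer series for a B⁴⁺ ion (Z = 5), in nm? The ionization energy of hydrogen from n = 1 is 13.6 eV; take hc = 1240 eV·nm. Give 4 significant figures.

The Balmer series has lower level n_f = 2; the series limit corresponds to n_i → ∞.
ΔE_max = 13.6 × 25 / 2² = 85.00 eV.
λ_min = 1240 / 85.00 = 14.59 nm.

14.59 nm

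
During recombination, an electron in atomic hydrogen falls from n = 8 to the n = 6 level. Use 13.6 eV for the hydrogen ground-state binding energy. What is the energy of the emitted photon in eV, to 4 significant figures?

0.1653 eV

E_8 = −13.60/64 = −0.2125 eV and E_6 = −13.60/36 = −0.3778 eV.
The photon energy is |E_8 − E_6| = 0.1653 eV.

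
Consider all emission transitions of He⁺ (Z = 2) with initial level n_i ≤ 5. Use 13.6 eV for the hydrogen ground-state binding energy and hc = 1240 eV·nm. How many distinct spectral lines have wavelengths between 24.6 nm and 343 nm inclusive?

6

Enumerate all n_i → n_f pairs with 1 ≤ n_f < n_i ≤ 5 and compute λ = 1240 / [13.6·4·(1/n_f² − 1/n_i²)].
Lines falling in [24.6, 343] nm: 3→1 (25.64 nm), 2→1 (30.39 nm), 5→2 (108.5 nm), 4→2 (121.6 nm), 3→2 (164.1 nm), 5→3 (320.5 nm).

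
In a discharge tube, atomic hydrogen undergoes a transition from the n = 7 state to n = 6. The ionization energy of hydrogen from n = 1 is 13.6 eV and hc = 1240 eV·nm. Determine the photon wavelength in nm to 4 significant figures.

12370 nm

ΔE = 13.60 × (1/6² − 1/7²) = 13.60 × 0.007370 = 0.1002 eV.
λ = hc/ΔE = 1240 / 0.1002 = 12370 nm.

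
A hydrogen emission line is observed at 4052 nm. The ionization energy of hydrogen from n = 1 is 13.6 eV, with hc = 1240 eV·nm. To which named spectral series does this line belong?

ΔE = 1240/4052 = 0.3060 eV.
This matches 13.6 × (1/4² − 1/5²), so n_f = 4: the Brackett series.

Brackett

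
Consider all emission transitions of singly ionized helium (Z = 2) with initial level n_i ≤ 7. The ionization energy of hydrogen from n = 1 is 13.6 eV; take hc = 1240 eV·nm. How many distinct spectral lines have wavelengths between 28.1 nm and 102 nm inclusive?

Enumerate all n_i → n_f pairs with 1 ≤ n_f < n_i ≤ 7 and compute λ = 1240 / [13.6·4·(1/n_f² − 1/n_i²)].
Lines falling in [28.1, 102] nm: 2→1 (30.39 nm), 7→2 (99.28 nm).

2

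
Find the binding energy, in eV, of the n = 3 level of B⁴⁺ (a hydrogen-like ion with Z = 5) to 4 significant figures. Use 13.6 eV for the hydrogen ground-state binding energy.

37.78 eV

E_n = −13.6 Z²/n² = −340.0/n² eV for Z = 5.
E_3 = −340.0/9 = −37.78 eV, so ionization (to E = 0) requires 37.78 eV.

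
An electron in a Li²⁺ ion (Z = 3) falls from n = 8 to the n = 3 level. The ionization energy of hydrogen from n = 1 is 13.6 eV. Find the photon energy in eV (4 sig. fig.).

The Bohr energies scale as Z², so for Z = 3: E_n = −122.4/n² eV.
E_8 = −122.4/64 = −1.913 eV and E_3 = −122.4/9 = −13.60 eV.
The photon energy is |E_8 − E_3| = 11.69 eV.

11.69 eV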